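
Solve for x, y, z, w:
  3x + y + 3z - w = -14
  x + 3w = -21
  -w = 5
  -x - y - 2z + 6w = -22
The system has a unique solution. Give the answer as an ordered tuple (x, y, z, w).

Form the augmented matrix and row-reduce:
  [  3   1   3  -1  |  -14 ]
  [  1   0   0   3  |  -21 ]
  [  0   0   0  -1  |    5 ]
  [ -1  -1  -2   6  |  -22 ]
R1 ← 1/3·R1
  [  1  1/3   1  -1/3  |  -14/3 ]
  [  1    0   0     3  |    -21 ]
  [  0    0   0    -1  |      5 ]
  [ -1   -1  -2     6  |    -22 ]
R2 ← R2 − R1
  [  1   1/3   1  -1/3  |  -14/3 ]
  [  0  -1/3  -1  10/3  |  -49/3 ]
  [  0     0   0    -1  |      5 ]
  [ -1    -1  -2     6  |    -22 ]
R4 ← R4 + R1
  [ 1   1/3   1  -1/3  |  -14/3 ]
  [ 0  -1/3  -1  10/3  |  -49/3 ]
  [ 0     0   0    -1  |      5 ]
  [ 0  -2/3  -1  17/3  |  -80/3 ]
R2 ← -3·R2
  [ 1   1/3   1  -1/3  |  -14/3 ]
  [ 0     1   3   -10  |     49 ]
  [ 0     0   0    -1  |      5 ]
  [ 0  -2/3  -1  17/3  |  -80/3 ]
R4 ← R4 + 2/3·R2
  [ 1  1/3  1  -1/3  |  -14/3 ]
  [ 0    1  3   -10  |     49 ]
  [ 0    0  0    -1  |      5 ]
  [ 0    0  1    -1  |      6 ]
R3 ↔ R4
  [ 1  1/3  1  -1/3  |  -14/3 ]
  [ 0    1  3   -10  |     49 ]
  [ 0    0  1    -1  |      6 ]
  [ 0    0  0    -1  |      5 ]
R4 ← -1·R4
  [ 1  1/3  1  -1/3  |  -14/3 ]
  [ 0    1  3   -10  |     49 ]
  [ 0    0  1    -1  |      6 ]
  [ 0    0  0     1  |     -5 ]
R3 ← R3 + R4
  [ 1  1/3  1  -1/3  |  -14/3 ]
  [ 0    1  3   -10  |     49 ]
  [ 0    0  1     0  |      1 ]
  [ 0    0  0     1  |     -5 ]
R2 ← R2 + 10·R4
  [ 1  1/3  1  -1/3  |  -14/3 ]
  [ 0    1  3     0  |     -1 ]
  [ 0    0  1     0  |      1 ]
  [ 0    0  0     1  |     -5 ]
R1 ← R1 + 1/3·R4
  [ 1  1/3  1  0  |  -19/3 ]
  [ 0    1  3  0  |     -1 ]
  [ 0    0  1  0  |      1 ]
  [ 0    0  0  1  |     -5 ]
R2 ← R2 − 3·R3
  [ 1  1/3  1  0  |  -19/3 ]
  [ 0    1  0  0  |     -4 ]
  [ 0    0  1  0  |      1 ]
  [ 0    0  0  1  |     -5 ]
R1 ← R1 − R3
  [ 1  1/3  0  0  |  -22/3 ]
  [ 0    1  0  0  |     -4 ]
  [ 0    0  1  0  |      1 ]
  [ 0    0  0  1  |     -5 ]
R1 ← R1 − 1/3·R2
  [ 1  0  0  0  |  -6 ]
  [ 0  1  0  0  |  -4 ]
  [ 0  0  1  0  |   1 ]
  [ 0  0  0  1  |  -5 ]
Reading off the last column: x = -6, y = -4, z = 1, w = -5.

(-6, -4, 1, -5)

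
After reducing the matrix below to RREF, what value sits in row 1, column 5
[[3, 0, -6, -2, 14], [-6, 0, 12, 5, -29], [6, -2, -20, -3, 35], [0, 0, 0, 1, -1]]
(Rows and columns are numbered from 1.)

Multiply R1 by 1/3.
  [  1   0   -2  -2/3  14/3 ]
  [ -6   0   12     5   -29 ]
  [  6  -2  -20    -3    35 ]
  [  0   0    0     1    -1 ]
Add 6 times R1 to R2.
  [ 1   0   -2  -2/3  14/3 ]
  [ 0   0    0     1    -1 ]
  [ 6  -2  -20    -3    35 ]
  [ 0   0    0     1    -1 ]
Subtract 6 times R1 from R3.
  [ 1   0  -2  -2/3  14/3 ]
  [ 0   0   0     1    -1 ]
  [ 0  -2  -8     1     7 ]
  [ 0   0   0     1    -1 ]
Swap R2 and R3.
  [ 1   0  -2  -2/3  14/3 ]
  [ 0  -2  -8     1     7 ]
  [ 0   0   0     1    -1 ]
  [ 0   0   0     1    -1 ]
Multiply R2 by -1/2.
  [ 1  0  -2  -2/3  14/3 ]
  [ 0  1   4  -1/2  -7/2 ]
  [ 0  0   0     1    -1 ]
  [ 0  0   0     1    -1 ]
Subtract R3 from R4.
  [ 1  0  -2  -2/3  14/3 ]
  [ 0  1   4  -1/2  -7/2 ]
  [ 0  0   0     1    -1 ]
  [ 0  0   0     0     0 ]
Add 1/2 times R3 to R2.
  [ 1  0  -2  -2/3  14/3 ]
  [ 0  1   4     0    -4 ]
  [ 0  0   0     1    -1 ]
  [ 0  0   0     0     0 ]
Add 2/3 times R3 to R1.
  [ 1  0  -2  0   4 ]
  [ 0  1   4  0  -4 ]
  [ 0  0   0  1  -1 ]
  [ 0  0   0  0   0 ]

4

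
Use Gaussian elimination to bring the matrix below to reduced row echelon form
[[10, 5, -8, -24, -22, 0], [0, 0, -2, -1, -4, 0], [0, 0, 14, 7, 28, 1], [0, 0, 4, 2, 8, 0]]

[[1, 1/2, 0, -2, -3/5, 0], [0, 0, 1, 1/2, 2, 0], [0, 0, 0, 0, 0, 1], [0, 0, 0, 0, 0, 0]]

r1 → 1/10·r1
r2 → -1/2·r2
r3 → r3 − 14·r2
r4 → r4 − 4·r2
r1 → r1 + 4/5·r2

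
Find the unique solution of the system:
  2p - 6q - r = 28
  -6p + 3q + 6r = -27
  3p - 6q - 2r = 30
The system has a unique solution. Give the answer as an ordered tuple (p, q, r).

(-4, -5, -6)

Form the augmented matrix and row-reduce:
  [  2  -6  -1  |   28 ]
  [ -6   3   6  |  -27 ]
  [  3  -6  -2  |   30 ]
Multiply ρ1 by 1/2.
  [  1  -3  -1/2  |   14 ]
  [ -6   3     6  |  -27 ]
  [  3  -6    -2  |   30 ]
Add 6 times ρ1 to ρ2.
  [ 1   -3  -1/2  |  14 ]
  [ 0  -15     3  |  57 ]
  [ 3   -6    -2  |  30 ]
Subtract 3 times ρ1 from ρ3.
  [ 1   -3  -1/2  |   14 ]
  [ 0  -15     3  |   57 ]
  [ 0    3  -1/2  |  -12 ]
Multiply ρ2 by -1/15.
  [ 1  -3  -1/2  |     14 ]
  [ 0   1  -1/5  |  -19/5 ]
  [ 0   3  -1/2  |    -12 ]
Subtract 3 times ρ2 from ρ3.
  [ 1  -3  -1/2  |     14 ]
  [ 0   1  -1/5  |  -19/5 ]
  [ 0   0  1/10  |   -3/5 ]
Multiply ρ3 by 10.
  [ 1  -3  -1/2  |     14 ]
  [ 0   1  -1/5  |  -19/5 ]
  [ 0   0     1  |     -6 ]
Add 1/5 times ρ3 to ρ2.
  [ 1  -3  -1/2  |  14 ]
  [ 0   1     0  |  -5 ]
  [ 0   0     1  |  -6 ]
Add 1/2 times ρ3 to ρ1.
  [ 1  -3  0  |  11 ]
  [ 0   1  0  |  -5 ]
  [ 0   0  1  |  -6 ]
Add 3 times ρ2 to ρ1.
  [ 1  0  0  |  -4 ]
  [ 0  1  0  |  -5 ]
  [ 0  0  1  |  -6 ]
Reading off the last column: p = -4, q = -5, r = -6.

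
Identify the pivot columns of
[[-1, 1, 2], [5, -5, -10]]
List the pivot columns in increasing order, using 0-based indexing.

R1 → -1·R1
  [ 1  -1   -2 ]
  [ 5  -5  -10 ]
R2 → R2 − 5·R1
  [ 1  -1  -2 ]
  [ 0   0   0 ]
Pivot columns are the columns containing a leading 1.

0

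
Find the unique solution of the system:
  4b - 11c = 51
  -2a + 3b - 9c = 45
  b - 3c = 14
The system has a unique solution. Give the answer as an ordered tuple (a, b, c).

Form the augmented matrix and row-reduce:
  [  0  4  -11  |  51 ]
  [ -2  3   -9  |  45 ]
  [  0  1   -3  |  14 ]
Swap R1 and R2.
  [ -2  3   -9  |  45 ]
  [  0  4  -11  |  51 ]
  [  0  1   -3  |  14 ]
Multiply R1 by -1/2.
  [ 1  -3/2  9/2  |  -45/2 ]
  [ 0     4  -11  |     51 ]
  [ 0     1   -3  |     14 ]
Multiply R2 by 1/4.
  [ 1  -3/2    9/2  |  -45/2 ]
  [ 0     1  -11/4  |   51/4 ]
  [ 0     1     -3  |     14 ]
Subtract R2 from R3.
  [ 1  -3/2    9/2  |  -45/2 ]
  [ 0     1  -11/4  |   51/4 ]
  [ 0     0   -1/4  |    5/4 ]
Multiply R3 by -4.
  [ 1  -3/2    9/2  |  -45/2 ]
  [ 0     1  -11/4  |   51/4 ]
  [ 0     0      1  |     -5 ]
Add 11/4 times R3 to R2.
  [ 1  -3/2  9/2  |  -45/2 ]
  [ 0     1    0  |     -1 ]
  [ 0     0    1  |     -5 ]
Subtract 9/2 times R3 from R1.
  [ 1  -3/2  0  |   0 ]
  [ 0     1  0  |  -1 ]
  [ 0     0  1  |  -5 ]
Add 3/2 times R2 to R1.
  [ 1  0  0  |  -3/2 ]
  [ 0  1  0  |    -1 ]
  [ 0  0  1  |    -5 ]
Reading off the last column: a = -3/2, b = -1, c = -5.

(-3/2, -1, -5)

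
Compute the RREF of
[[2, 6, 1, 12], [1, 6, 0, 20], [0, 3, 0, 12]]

R1 -> 1/2·R1
  [ 1  3  1/2   6 ]
  [ 1  6    0  20 ]
  [ 0  3    0  12 ]
R2 -> R2 − R1
  [ 1  3   1/2   6 ]
  [ 0  3  -1/2  14 ]
  [ 0  3     0  12 ]
R2 -> 1/3·R2
  [ 1  3   1/2     6 ]
  [ 0  1  -1/6  14/3 ]
  [ 0  3     0    12 ]
R3 -> R3 − 3·R2
  [ 1  3   1/2     6 ]
  [ 0  1  -1/6  14/3 ]
  [ 0  0   1/2    -2 ]
R3 -> 2·R3
  [ 1  3   1/2     6 ]
  [ 0  1  -1/6  14/3 ]
  [ 0  0     1    -4 ]
R2 -> R2 + 1/6·R3
  [ 1  3  1/2   6 ]
  [ 0  1    0   4 ]
  [ 0  0    1  -4 ]
R1 -> R1 − 1/2·R3
  [ 1  3  0   8 ]
  [ 0  1  0   4 ]
  [ 0  0  1  -4 ]
R1 -> R1 − 3·R2
  [ 1  0  0  -4 ]
  [ 0  1  0   4 ]
  [ 0  0  1  -4 ]

[[1, 0, 0, -4], [0, 1, 0, 4], [0, 0, 1, -4]]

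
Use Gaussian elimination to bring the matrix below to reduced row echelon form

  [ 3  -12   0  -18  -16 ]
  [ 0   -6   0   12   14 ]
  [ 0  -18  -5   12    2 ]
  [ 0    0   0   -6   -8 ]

Multiply R1 by 1/3.
  [ 1   -4   0  -6  -16/3 ]
  [ 0   -6   0  12     14 ]
  [ 0  -18  -5  12      2 ]
  [ 0    0   0  -6     -8 ]
Multiply R2 by -1/6.
  [ 1   -4   0  -6  -16/3 ]
  [ 0    1   0  -2   -7/3 ]
  [ 0  -18  -5  12      2 ]
  [ 0    0   0  -6     -8 ]
Add 18 times R2 to R3.
  [ 1  -4   0   -6  -16/3 ]
  [ 0   1   0   -2   -7/3 ]
  [ 0   0  -5  -24    -40 ]
  [ 0   0   0   -6     -8 ]
Multiply R3 by -1/5.
  [ 1  -4  0    -6  -16/3 ]
  [ 0   1  0    -2   -7/3 ]
  [ 0   0  1  24/5      8 ]
  [ 0   0  0    -6     -8 ]
Multiply R4 by -1/6.
  [ 1  -4  0    -6  -16/3 ]
  [ 0   1  0    -2   -7/3 ]
  [ 0   0  1  24/5      8 ]
  [ 0   0  0     1    4/3 ]
Subtract 24/5 times R4 from R3.
  [ 1  -4  0  -6  -16/3 ]
  [ 0   1  0  -2   -7/3 ]
  [ 0   0  1   0    8/5 ]
  [ 0   0  0   1    4/3 ]
Add 2 times R4 to R2.
  [ 1  -4  0  -6  -16/3 ]
  [ 0   1  0   0    1/3 ]
  [ 0   0  1   0    8/5 ]
  [ 0   0  0   1    4/3 ]
Add 6 times R4 to R1.
  [ 1  -4  0  0  8/3 ]
  [ 0   1  0  0  1/3 ]
  [ 0   0  1  0  8/5 ]
  [ 0   0  0  1  4/3 ]
Add 4 times R2 to R1.
  [ 1  0  0  0    4 ]
  [ 0  1  0  0  1/3 ]
  [ 0  0  1  0  8/5 ]
  [ 0  0  0  1  4/3 ]

[[1, 0, 0, 0, 4], [0, 1, 0, 0, 1/3], [0, 0, 1, 0, 8/5], [0, 0, 0, 1, 4/3]]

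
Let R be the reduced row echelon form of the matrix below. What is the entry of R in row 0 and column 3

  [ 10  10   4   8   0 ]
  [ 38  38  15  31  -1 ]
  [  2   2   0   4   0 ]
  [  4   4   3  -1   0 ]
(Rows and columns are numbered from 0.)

2

ρ1 → 1/10·ρ1
  [  1   1  2/5  4/5   0 ]
  [ 38  38   15   31  -1 ]
  [  2   2    0    4   0 ]
  [  4   4    3   -1   0 ]
ρ2 → ρ2 − 38·ρ1
  [ 1  1   2/5  4/5   0 ]
  [ 0  0  -1/5  3/5  -1 ]
  [ 2  2     0    4   0 ]
  [ 4  4     3   -1   0 ]
ρ3 → ρ3 − 2·ρ1
  [ 1  1   2/5   4/5   0 ]
  [ 0  0  -1/5   3/5  -1 ]
  [ 0  0  -4/5  12/5   0 ]
  [ 4  4     3    -1   0 ]
ρ4 → ρ4 − 4·ρ1
  [ 1  1   2/5    4/5   0 ]
  [ 0  0  -1/5    3/5  -1 ]
  [ 0  0  -4/5   12/5   0 ]
  [ 0  0   7/5  -21/5   0 ]
ρ2 → -5·ρ2
  [ 1  1   2/5    4/5  0 ]
  [ 0  0     1     -3  5 ]
  [ 0  0  -4/5   12/5  0 ]
  [ 0  0   7/5  -21/5  0 ]
ρ3 → ρ3 + 4/5·ρ2
  [ 1  1  2/5    4/5  0 ]
  [ 0  0    1     -3  5 ]
  [ 0  0    0      0  4 ]
  [ 0  0  7/5  -21/5  0 ]
ρ4 → ρ4 − 7/5·ρ2
  [ 1  1  2/5  4/5   0 ]
  [ 0  0    1   -3   5 ]
  [ 0  0    0    0   4 ]
  [ 0  0    0    0  -7 ]
ρ3 → 1/4·ρ3
  [ 1  1  2/5  4/5   0 ]
  [ 0  0    1   -3   5 ]
  [ 0  0    0    0   1 ]
  [ 0  0    0    0  -7 ]
ρ4 → ρ4 + 7·ρ3
  [ 1  1  2/5  4/5  0 ]
  [ 0  0    1   -3  5 ]
  [ 0  0    0    0  1 ]
  [ 0  0    0    0  0 ]
ρ2 → ρ2 − 5·ρ3
  [ 1  1  2/5  4/5  0 ]
  [ 0  0    1   -3  0 ]
  [ 0  0    0    0  1 ]
  [ 0  0    0    0  0 ]
ρ1 → ρ1 − 2/5·ρ2
  [ 1  1  0   2  0 ]
  [ 0  0  1  -3  0 ]
  [ 0  0  0   0  1 ]
  [ 0  0  0   0  0 ]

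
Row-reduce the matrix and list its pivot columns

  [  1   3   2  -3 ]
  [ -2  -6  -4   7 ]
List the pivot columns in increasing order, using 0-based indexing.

0, 3

ρ2 ← ρ2 + 2·ρ1
  [ 1  3  2  -3 ]
  [ 0  0  0   1 ]
ρ1 ← ρ1 + 3·ρ2
  [ 1  3  2  0 ]
  [ 0  0  0  1 ]
Pivot columns are the columns containing a leading 1.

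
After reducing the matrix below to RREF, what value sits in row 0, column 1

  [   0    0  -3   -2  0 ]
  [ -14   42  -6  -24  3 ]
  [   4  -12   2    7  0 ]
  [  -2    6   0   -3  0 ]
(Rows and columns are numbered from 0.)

-3

R1 <=> R2
R1 := -1/14·R1
R3 := R3 − 4·R1
R4 := R4 + 2·R1
R2 := -1/3·R2
R3 := R3 − 2/7·R2
R4 := R4 − 6/7·R2
R3 := -21·R3
R4 := R4 + 1/7·R3
R4 := -1/3·R4
R3 := R3 + 18·R4
R1 := R1 + 3/14·R4
R2 := R2 − 2/3·R3
R1 := R1 − 12/7·R3
R1 := R1 − 3/7·R2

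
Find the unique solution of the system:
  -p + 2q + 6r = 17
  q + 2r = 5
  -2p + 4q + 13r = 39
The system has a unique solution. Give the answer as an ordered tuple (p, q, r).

Form the augmented matrix and row-reduce:
  [ -1  2   6  |  17 ]
  [  0  1   2  |   5 ]
  [ -2  4  13  |  39 ]
r1 -> -1·r1
r3 -> r3 + 2·r1
r2 -> r2 − 2·r3
r1 -> r1 + 6·r3
r1 -> r1 + 2·r2
Reading off the last column: p = 3, q = -5, r = 5.

(3, -5, 5)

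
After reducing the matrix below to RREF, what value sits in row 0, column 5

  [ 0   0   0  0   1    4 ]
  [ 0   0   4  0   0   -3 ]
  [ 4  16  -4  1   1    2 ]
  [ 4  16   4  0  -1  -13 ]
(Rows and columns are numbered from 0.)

ρ1 ↔ ρ3
  [ 4  16  -4  1   1    2 ]
  [ 0   0   4  0   0   -3 ]
  [ 0   0   0  0   1    4 ]
  [ 4  16   4  0  -1  -13 ]
ρ1 ← 1/4·ρ1
  [ 1   4  -1  1/4  1/4  1/2 ]
  [ 0   0   4    0    0   -3 ]
  [ 0   0   0    0    1    4 ]
  [ 4  16   4    0   -1  -13 ]
ρ4 ← ρ4 − 4·ρ1
  [ 1  4  -1  1/4  1/4  1/2 ]
  [ 0  0   4    0    0   -3 ]
  [ 0  0   0    0    1    4 ]
  [ 0  0   8   -1   -2  -15 ]
ρ2 ← 1/4·ρ2
  [ 1  4  -1  1/4  1/4   1/2 ]
  [ 0  0   1    0    0  -3/4 ]
  [ 0  0   0    0    1     4 ]
  [ 0  0   8   -1   -2   -15 ]
ρ4 ← ρ4 − 8·ρ2
  [ 1  4  -1  1/4  1/4   1/2 ]
  [ 0  0   1    0    0  -3/4 ]
  [ 0  0   0    0    1     4 ]
  [ 0  0   0   -1   -2    -9 ]
ρ3 ↔ ρ4
  [ 1  4  -1  1/4  1/4   1/2 ]
  [ 0  0   1    0    0  -3/4 ]
  [ 0  0   0   -1   -2    -9 ]
  [ 0  0   0    0    1     4 ]
ρ3 ← -1·ρ3
  [ 1  4  -1  1/4  1/4   1/2 ]
  [ 0  0   1    0    0  -3/4 ]
  [ 0  0   0    1    2     9 ]
  [ 0  0   0    0    1     4 ]
ρ3 ← ρ3 − 2·ρ4
  [ 1  4  -1  1/4  1/4   1/2 ]
  [ 0  0   1    0    0  -3/4 ]
  [ 0  0   0    1    0     1 ]
  [ 0  0   0    0    1     4 ]
ρ1 ← ρ1 − 1/4·ρ4
  [ 1  4  -1  1/4  0  -1/2 ]
  [ 0  0   1    0  0  -3/4 ]
  [ 0  0   0    1  0     1 ]
  [ 0  0   0    0  1     4 ]
ρ1 ← ρ1 − 1/4·ρ3
  [ 1  4  -1  0  0  -3/4 ]
  [ 0  0   1  0  0  -3/4 ]
  [ 0  0   0  1  0     1 ]
  [ 0  0   0  0  1     4 ]
ρ1 ← ρ1 + ρ2
  [ 1  4  0  0  0  -3/2 ]
  [ 0  0  1  0  0  -3/4 ]
  [ 0  0  0  1  0     1 ]
  [ 0  0  0  0  1     4 ]

-3/2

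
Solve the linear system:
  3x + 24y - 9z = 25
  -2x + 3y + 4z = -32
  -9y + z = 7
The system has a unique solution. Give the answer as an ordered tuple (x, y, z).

Form the augmented matrix and row-reduce:
  [  3  24  -9  |   25 ]
  [ -2   3   4  |  -32 ]
  [  0  -9   1  |    7 ]
Multiply ρ1 by 1/3.
  [  1   8  -3  |  25/3 ]
  [ -2   3   4  |   -32 ]
  [  0  -9   1  |     7 ]
Add 2 times ρ1 to ρ2.
  [ 1   8  -3  |   25/3 ]
  [ 0  19  -2  |  -46/3 ]
  [ 0  -9   1  |      7 ]
Multiply ρ2 by 1/19.
  [ 1   8     -3  |    25/3 ]
  [ 0   1  -2/19  |  -46/57 ]
  [ 0  -9      1  |       7 ]
Add 9 times ρ2 to ρ3.
  [ 1  8     -3  |    25/3 ]
  [ 0  1  -2/19  |  -46/57 ]
  [ 0  0   1/19  |   -5/19 ]
Multiply ρ3 by 19.
  [ 1  8     -3  |    25/3 ]
  [ 0  1  -2/19  |  -46/57 ]
  [ 0  0      1  |      -5 ]
Add 2/19 times ρ3 to ρ2.
  [ 1  8  -3  |  25/3 ]
  [ 0  1   0  |  -4/3 ]
  [ 0  0   1  |    -5 ]
Add 3 times ρ3 to ρ1.
  [ 1  8  0  |  -20/3 ]
  [ 0  1  0  |   -4/3 ]
  [ 0  0  1  |     -5 ]
Subtract 8 times ρ2 from ρ1.
  [ 1  0  0  |     4 ]
  [ 0  1  0  |  -4/3 ]
  [ 0  0  1  |    -5 ]
Reading off the last column: x = 4, y = -4/3, z = -5.

(4, -4/3, -5)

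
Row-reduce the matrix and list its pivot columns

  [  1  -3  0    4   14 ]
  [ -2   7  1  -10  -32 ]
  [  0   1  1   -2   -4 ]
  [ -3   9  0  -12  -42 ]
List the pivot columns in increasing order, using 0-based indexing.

ρ2 -> ρ2 + 2·ρ1
  [  1  -3  0    4   14 ]
  [  0   1  1   -2   -4 ]
  [  0   1  1   -2   -4 ]
  [ -3   9  0  -12  -42 ]
ρ4 -> ρ4 + 3·ρ1
  [ 1  -3  0   4  14 ]
  [ 0   1  1  -2  -4 ]
  [ 0   1  1  -2  -4 ]
  [ 0   0  0   0   0 ]
ρ3 -> ρ3 − ρ2
  [ 1  -3  0   4  14 ]
  [ 0   1  1  -2  -4 ]
  [ 0   0  0   0   0 ]
  [ 0   0  0   0   0 ]
ρ1 -> ρ1 + 3·ρ2
  [ 1  0  3  -2   2 ]
  [ 0  1  1  -2  -4 ]
  [ 0  0  0   0   0 ]
  [ 0  0  0   0   0 ]
Pivot columns are the columns containing a leading 1.

0, 1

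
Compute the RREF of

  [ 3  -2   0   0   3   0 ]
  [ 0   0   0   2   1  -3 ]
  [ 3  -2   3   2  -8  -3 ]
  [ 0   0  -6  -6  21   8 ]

R1 → 1/3·R1
  [ 1  -2/3   0   0   1   0 ]
  [ 0     0   0   2   1  -3 ]
  [ 3    -2   3   2  -8  -3 ]
  [ 0     0  -6  -6  21   8 ]
R3 → R3 − 3·R1
  [ 1  -2/3   0   0    1   0 ]
  [ 0     0   0   2    1  -3 ]
  [ 0     0   3   2  -11  -3 ]
  [ 0     0  -6  -6   21   8 ]
R2 ↔ R3
  [ 1  -2/3   0   0    1   0 ]
  [ 0     0   3   2  -11  -3 ]
  [ 0     0   0   2    1  -3 ]
  [ 0     0  -6  -6   21   8 ]
R2 → 1/3·R2
  [ 1  -2/3   0    0      1   0 ]
  [ 0     0   1  2/3  -11/3  -1 ]
  [ 0     0   0    2      1  -3 ]
  [ 0     0  -6   -6     21   8 ]
R4 → R4 + 6·R2
  [ 1  -2/3  0    0      1   0 ]
  [ 0     0  1  2/3  -11/3  -1 ]
  [ 0     0  0    2      1  -3 ]
  [ 0     0  0   -2     -1   2 ]
R3 → 1/2·R3
  [ 1  -2/3  0    0      1     0 ]
  [ 0     0  1  2/3  -11/3    -1 ]
  [ 0     0  0    1    1/2  -3/2 ]
  [ 0     0  0   -2     -1     2 ]
R4 → R4 + 2·R3
  [ 1  -2/3  0    0      1     0 ]
  [ 0     0  1  2/3  -11/3    -1 ]
  [ 0     0  0    1    1/2  -3/2 ]
  [ 0     0  0    0      0    -1 ]
R4 → -1·R4
  [ 1  -2/3  0    0      1     0 ]
  [ 0     0  1  2/3  -11/3    -1 ]
  [ 0     0  0    1    1/2  -3/2 ]
  [ 0     0  0    0      0     1 ]
R3 → R3 + 3/2·R4
  [ 1  -2/3  0    0      1   0 ]
  [ 0     0  1  2/3  -11/3  -1 ]
  [ 0     0  0    1    1/2   0 ]
  [ 0     0  0    0      0   1 ]
R2 → R2 + R4
  [ 1  -2/3  0    0      1  0 ]
  [ 0     0  1  2/3  -11/3  0 ]
  [ 0     0  0    1    1/2  0 ]
  [ 0     0  0    0      0  1 ]
R2 → R2 − 2/3·R3
  [ 1  -2/3  0  0    1  0 ]
  [ 0     0  1  0   -4  0 ]
  [ 0     0  0  1  1/2  0 ]
  [ 0     0  0  0    0  1 ]

[[1, -2/3, 0, 0, 1, 0], [0, 0, 1, 0, -4, 0], [0, 0, 0, 1, 1/2, 0], [0, 0, 0, 0, 0, 1]]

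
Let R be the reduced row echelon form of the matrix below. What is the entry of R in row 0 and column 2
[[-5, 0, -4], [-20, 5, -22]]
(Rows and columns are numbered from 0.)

4/5

ρ1 → -1/5·ρ1
  [   1  0  4/5 ]
  [ -20  5  -22 ]
ρ2 → ρ2 + 20·ρ1
  [ 1  0  4/5 ]
  [ 0  5   -6 ]
ρ2 → 1/5·ρ2
  [ 1  0   4/5 ]
  [ 0  1  -6/5 ]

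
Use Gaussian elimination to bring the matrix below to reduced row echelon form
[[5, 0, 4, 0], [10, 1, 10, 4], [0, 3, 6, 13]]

ρ1 → 1/5·ρ1
  [  1  0  4/5   0 ]
  [ 10  1   10   4 ]
  [  0  3    6  13 ]
ρ2 → ρ2 − 10·ρ1
  [ 1  0  4/5   0 ]
  [ 0  1    2   4 ]
  [ 0  3    6  13 ]
ρ3 → ρ3 − 3·ρ2
  [ 1  0  4/5  0 ]
  [ 0  1    2  4 ]
  [ 0  0    0  1 ]
ρ2 → ρ2 − 4·ρ3
  [ 1  0  4/5  0 ]
  [ 0  1    2  0 ]
  [ 0  0    0  1 ]

[[1, 0, 4/5, 0], [0, 1, 2, 0], [0, 0, 0, 1]]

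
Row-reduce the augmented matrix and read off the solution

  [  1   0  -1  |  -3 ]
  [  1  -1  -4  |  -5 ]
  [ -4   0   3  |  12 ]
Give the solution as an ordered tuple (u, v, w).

r2 ← r2 − r1
  [  1   0  -1  |  -3 ]
  [  0  -1  -3  |  -2 ]
  [ -4   0   3  |  12 ]
r3 ← r3 + 4·r1
  [ 1   0  -1  |  -3 ]
  [ 0  -1  -3  |  -2 ]
  [ 0   0  -1  |   0 ]
r2 ← -1·r2
  [ 1  0  -1  |  -3 ]
  [ 0  1   3  |   2 ]
  [ 0  0  -1  |   0 ]
r3 ← -1·r3
  [ 1  0  -1  |  -3 ]
  [ 0  1   3  |   2 ]
  [ 0  0   1  |   0 ]
r2 ← r2 − 3·r3
  [ 1  0  -1  |  -3 ]
  [ 0  1   0  |   2 ]
  [ 0  0   1  |   0 ]
r1 ← r1 + r3
  [ 1  0  0  |  -3 ]
  [ 0  1  0  |   2 ]
  [ 0  0  1  |   0 ]
Reading off the last column: u = -3, v = 2, w = 0.

(-3, 2, 0)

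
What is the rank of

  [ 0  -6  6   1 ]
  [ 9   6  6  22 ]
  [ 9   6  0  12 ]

rank = 3

Swap R1 and R2.
  [ 9   6  6  22 ]
  [ 0  -6  6   1 ]
  [ 9   6  0  12 ]
Multiply R1 by 1/9.
  [ 1  2/3  2/3  22/9 ]
  [ 0   -6    6     1 ]
  [ 9    6    0    12 ]
Subtract 9 times R1 from R3.
  [ 1  2/3  2/3  22/9 ]
  [ 0   -6    6     1 ]
  [ 0    0   -6   -10 ]
Multiply R2 by -1/6.
  [ 1  2/3  2/3  22/9 ]
  [ 0    1   -1  -1/6 ]
  [ 0    0   -6   -10 ]
Multiply R3 by -1/6.
  [ 1  2/3  2/3  22/9 ]
  [ 0    1   -1  -1/6 ]
  [ 0    0    1   5/3 ]
Add R3 to R2.
  [ 1  2/3  2/3  22/9 ]
  [ 0    1    0   3/2 ]
  [ 0    0    1   5/3 ]
Subtract 2/3 times R3 from R1.
  [ 1  2/3  0  4/3 ]
  [ 0    1  0  3/2 ]
  [ 0    0  1  5/3 ]
Subtract 2/3 times R2 from R1.
  [ 1  0  0  1/3 ]
  [ 0  1  0  3/2 ]
  [ 0  0  1  5/3 ]
The reduced form has 3 nonzero rows.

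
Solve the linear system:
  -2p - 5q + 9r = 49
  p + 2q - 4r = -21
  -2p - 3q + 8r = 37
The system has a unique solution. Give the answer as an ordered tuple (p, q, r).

(-3, -5, 2)

Form the augmented matrix and row-reduce:
  [ -2  -5   9  |   49 ]
  [  1   2  -4  |  -21 ]
  [ -2  -3   8  |   37 ]
ρ1 := -1/2·ρ1
ρ2 := ρ2 − ρ1
ρ3 := ρ3 + 2·ρ1
ρ2 := -2·ρ2
ρ3 := ρ3 − 2·ρ2
ρ2 := ρ2 + ρ3
ρ1 := ρ1 + 9/2·ρ3
ρ1 := ρ1 − 5/2·ρ2
Reading off the last column: p = -3, q = -5, r = 2.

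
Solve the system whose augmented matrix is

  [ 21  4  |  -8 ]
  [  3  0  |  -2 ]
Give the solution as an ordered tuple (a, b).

(-2/3, 3/2)

ρ1 → 1/21·ρ1
  [ 1  4/21  |  -8/21 ]
  [ 3     0  |     -2 ]
ρ2 → ρ2 − 3·ρ1
  [ 1  4/21  |  -8/21 ]
  [ 0  -4/7  |   -6/7 ]
ρ2 → -7/4·ρ2
  [ 1  4/21  |  -8/21 ]
  [ 0     1  |    3/2 ]
ρ1 → ρ1 − 4/21·ρ2
  [ 1  0  |  -2/3 ]
  [ 0  1  |   3/2 ]
Reading off the last column: a = -2/3, b = 3/2.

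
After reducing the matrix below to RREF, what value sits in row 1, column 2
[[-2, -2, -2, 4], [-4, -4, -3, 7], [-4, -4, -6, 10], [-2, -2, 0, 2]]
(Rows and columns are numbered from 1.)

1

ρ1 := -1/2·ρ1
  [  1   1   1  -2 ]
  [ -4  -4  -3   7 ]
  [ -4  -4  -6  10 ]
  [ -2  -2   0   2 ]
ρ2 := ρ2 + 4·ρ1
  [  1   1   1  -2 ]
  [  0   0   1  -1 ]
  [ -4  -4  -6  10 ]
  [ -2  -2   0   2 ]
ρ3 := ρ3 + 4·ρ1
  [  1   1   1  -2 ]
  [  0   0   1  -1 ]
  [  0   0  -2   2 ]
  [ -2  -2   0   2 ]
ρ4 := ρ4 + 2·ρ1
  [ 1  1   1  -2 ]
  [ 0  0   1  -1 ]
  [ 0  0  -2   2 ]
  [ 0  0   2  -2 ]
ρ3 := ρ3 + 2·ρ2
  [ 1  1  1  -2 ]
  [ 0  0  1  -1 ]
  [ 0  0  0   0 ]
  [ 0  0  2  -2 ]
ρ4 := ρ4 − 2·ρ2
  [ 1  1  1  -2 ]
  [ 0  0  1  -1 ]
  [ 0  0  0   0 ]
  [ 0  0  0   0 ]
ρ1 := ρ1 − ρ2
  [ 1  1  0  -1 ]
  [ 0  0  1  -1 ]
  [ 0  0  0   0 ]
  [ 0  0  0   0 ]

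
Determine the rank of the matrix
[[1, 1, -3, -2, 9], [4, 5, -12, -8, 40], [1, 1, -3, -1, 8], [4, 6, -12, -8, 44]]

rank = 3

ρ2 -> ρ2 − 4·ρ1
  [ 1  1   -3  -2   9 ]
  [ 0  1    0   0   4 ]
  [ 1  1   -3  -1   8 ]
  [ 4  6  -12  -8  44 ]
ρ3 -> ρ3 − ρ1
  [ 1  1   -3  -2   9 ]
  [ 0  1    0   0   4 ]
  [ 0  0    0   1  -1 ]
  [ 4  6  -12  -8  44 ]
ρ4 -> ρ4 − 4·ρ1
  [ 1  1  -3  -2   9 ]
  [ 0  1   0   0   4 ]
  [ 0  0   0   1  -1 ]
  [ 0  2   0   0   8 ]
ρ4 -> ρ4 − 2·ρ2
  [ 1  1  -3  -2   9 ]
  [ 0  1   0   0   4 ]
  [ 0  0   0   1  -1 ]
  [ 0  0   0   0   0 ]
ρ1 -> ρ1 + 2·ρ3
  [ 1  1  -3  0   7 ]
  [ 0  1   0  0   4 ]
  [ 0  0   0  1  -1 ]
  [ 0  0   0  0   0 ]
ρ1 -> ρ1 − ρ2
  [ 1  0  -3  0   3 ]
  [ 0  1   0  0   4 ]
  [ 0  0   0  1  -1 ]
  [ 0  0   0  0   0 ]
The reduced form has 3 nonzero rows.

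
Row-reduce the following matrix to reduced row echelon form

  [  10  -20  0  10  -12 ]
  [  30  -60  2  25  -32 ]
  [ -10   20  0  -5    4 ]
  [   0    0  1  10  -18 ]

[[1, -2, 0, 0, 2/5], [0, 0, 1, 0, -2], [0, 0, 0, 1, -8/5], [0, 0, 0, 0, 0]]

R1 -> 1/10·R1
  [   1   -2  0   1  -6/5 ]
  [  30  -60  2  25   -32 ]
  [ -10   20  0  -5     4 ]
  [   0    0  1  10   -18 ]
R2 -> R2 − 30·R1
  [   1  -2  0   1  -6/5 ]
  [   0   0  2  -5     4 ]
  [ -10  20  0  -5     4 ]
  [   0   0  1  10   -18 ]
R3 -> R3 + 10·R1
  [ 1  -2  0   1  -6/5 ]
  [ 0   0  2  -5     4 ]
  [ 0   0  0   5    -8 ]
  [ 0   0  1  10   -18 ]
R2 -> 1/2·R2
  [ 1  -2  0     1  -6/5 ]
  [ 0   0  1  -5/2     2 ]
  [ 0   0  0     5    -8 ]
  [ 0   0  1    10   -18 ]
R4 -> R4 − R2
  [ 1  -2  0     1  -6/5 ]
  [ 0   0  1  -5/2     2 ]
  [ 0   0  0     5    -8 ]
  [ 0   0  0  25/2   -20 ]
R3 -> 1/5·R3
  [ 1  -2  0     1  -6/5 ]
  [ 0   0  1  -5/2     2 ]
  [ 0   0  0     1  -8/5 ]
  [ 0   0  0  25/2   -20 ]
R4 -> R4 − 25/2·R3
  [ 1  -2  0     1  -6/5 ]
  [ 0   0  1  -5/2     2 ]
  [ 0   0  0     1  -8/5 ]
  [ 0   0  0     0     0 ]
R2 -> R2 + 5/2·R3
  [ 1  -2  0  1  -6/5 ]
  [ 0   0  1  0    -2 ]
  [ 0   0  0  1  -8/5 ]
  [ 0   0  0  0     0 ]
R1 -> R1 − R3
  [ 1  -2  0  0   2/5 ]
  [ 0   0  1  0    -2 ]
  [ 0   0  0  1  -8/5 ]
  [ 0   0  0  0     0 ]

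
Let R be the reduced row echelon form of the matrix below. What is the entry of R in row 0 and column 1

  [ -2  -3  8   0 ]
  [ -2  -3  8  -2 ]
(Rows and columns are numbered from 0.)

ρ1 := -1/2·ρ1
  [  1  3/2  -4   0 ]
  [ -2   -3   8  -2 ]
ρ2 := ρ2 + 2·ρ1
  [ 1  3/2  -4   0 ]
  [ 0    0   0  -2 ]
ρ2 := -1/2·ρ2
  [ 1  3/2  -4  0 ]
  [ 0    0   0  1 ]

3/2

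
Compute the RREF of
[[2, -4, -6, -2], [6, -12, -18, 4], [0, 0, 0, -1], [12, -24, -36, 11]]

Multiply r1 by 1/2.
  [  1   -2   -3  -1 ]
  [  6  -12  -18   4 ]
  [  0    0    0  -1 ]
  [ 12  -24  -36  11 ]
Subtract 6 times r1 from r2.
  [  1   -2   -3  -1 ]
  [  0    0    0  10 ]
  [  0    0    0  -1 ]
  [ 12  -24  -36  11 ]
Subtract 12 times r1 from r4.
  [ 1  -2  -3  -1 ]
  [ 0   0   0  10 ]
  [ 0   0   0  -1 ]
  [ 0   0   0  23 ]
Multiply r2 by 1/10.
  [ 1  -2  -3  -1 ]
  [ 0   0   0   1 ]
  [ 0   0   0  -1 ]
  [ 0   0   0  23 ]
Add r2 to r3.
  [ 1  -2  -3  -1 ]
  [ 0   0   0   1 ]
  [ 0   0   0   0 ]
  [ 0   0   0  23 ]
Subtract 23 times r2 from r4.
  [ 1  -2  -3  -1 ]
  [ 0   0   0   1 ]
  [ 0   0   0   0 ]
  [ 0   0   0   0 ]
Add r2 to r1.
  [ 1  -2  -3  0 ]
  [ 0   0   0  1 ]
  [ 0   0   0  0 ]
  [ 0   0   0  0 ]

[[1, -2, -3, 0], [0, 0, 0, 1], [0, 0, 0, 0], [0, 0, 0, 0]]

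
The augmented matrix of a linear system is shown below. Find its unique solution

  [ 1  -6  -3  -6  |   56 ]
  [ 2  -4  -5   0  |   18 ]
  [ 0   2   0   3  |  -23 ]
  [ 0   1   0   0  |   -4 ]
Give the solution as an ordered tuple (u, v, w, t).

Subtract 2 times ρ1 from ρ2.
  [ 1  -6  -3  -6  |   56 ]
  [ 0   8   1  12  |  -94 ]
  [ 0   2   0   3  |  -23 ]
  [ 0   1   0   0  |   -4 ]
Multiply ρ2 by 1/8.
  [ 1  -6   -3   -6  |     56 ]
  [ 0   1  1/8  3/2  |  -47/4 ]
  [ 0   2    0    3  |    -23 ]
  [ 0   1    0    0  |     -4 ]
Subtract 2 times ρ2 from ρ3.
  [ 1  -6    -3   -6  |     56 ]
  [ 0   1   1/8  3/2  |  -47/4 ]
  [ 0   0  -1/4    0  |    1/2 ]
  [ 0   1     0    0  |     -4 ]
Subtract ρ2 from ρ4.
  [ 1  -6    -3    -6  |     56 ]
  [ 0   1   1/8   3/2  |  -47/4 ]
  [ 0   0  -1/4     0  |    1/2 ]
  [ 0   0  -1/8  -3/2  |   31/4 ]
Multiply ρ3 by -4.
  [ 1  -6    -3    -6  |     56 ]
  [ 0   1   1/8   3/2  |  -47/4 ]
  [ 0   0     1     0  |     -2 ]
  [ 0   0  -1/8  -3/2  |   31/4 ]
Add 1/8 times ρ3 to ρ4.
  [ 1  -6   -3    -6  |     56 ]
  [ 0   1  1/8   3/2  |  -47/4 ]
  [ 0   0    1     0  |     -2 ]
  [ 0   0    0  -3/2  |   15/2 ]
Multiply ρ4 by -2/3.
  [ 1  -6   -3   -6  |     56 ]
  [ 0   1  1/8  3/2  |  -47/4 ]
  [ 0   0    1    0  |     -2 ]
  [ 0   0    0    1  |     -5 ]
Subtract 3/2 times ρ4 from ρ2.
  [ 1  -6   -3  -6  |     56 ]
  [ 0   1  1/8   0  |  -17/4 ]
  [ 0   0    1   0  |     -2 ]
  [ 0   0    0   1  |     -5 ]
Add 6 times ρ4 to ρ1.
  [ 1  -6   -3  0  |     26 ]
  [ 0   1  1/8  0  |  -17/4 ]
  [ 0   0    1  0  |     -2 ]
  [ 0   0    0  1  |     -5 ]
Subtract 1/8 times ρ3 from ρ2.
  [ 1  -6  -3  0  |  26 ]
  [ 0   1   0  0  |  -4 ]
  [ 0   0   1  0  |  -2 ]
  [ 0   0   0  1  |  -5 ]
Add 3 times ρ3 to ρ1.
  [ 1  -6  0  0  |  20 ]
  [ 0   1  0  0  |  -4 ]
  [ 0   0  1  0  |  -2 ]
  [ 0   0  0  1  |  -5 ]
Add 6 times ρ2 to ρ1.
  [ 1  0  0  0  |  -4 ]
  [ 0  1  0  0  |  -4 ]
  [ 0  0  1  0  |  -2 ]
  [ 0  0  0  1  |  -5 ]
Reading off the last column: u = -4, v = -4, w = -2, t = -5.

(-4, -4, -2, -5)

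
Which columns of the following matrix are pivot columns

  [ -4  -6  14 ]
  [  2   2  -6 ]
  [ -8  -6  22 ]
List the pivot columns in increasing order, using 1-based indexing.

ρ1 := -1/4·ρ1
  [  1  3/2  -7/2 ]
  [  2    2    -6 ]
  [ -8   -6    22 ]
ρ2 := ρ2 − 2·ρ1
  [  1  3/2  -7/2 ]
  [  0   -1     1 ]
  [ -8   -6    22 ]
ρ3 := ρ3 + 8·ρ1
  [ 1  3/2  -7/2 ]
  [ 0   -1     1 ]
  [ 0    6    -6 ]
ρ2 := -1·ρ2
  [ 1  3/2  -7/2 ]
  [ 0    1    -1 ]
  [ 0    6    -6 ]
ρ3 := ρ3 − 6·ρ2
  [ 1  3/2  -7/2 ]
  [ 0    1    -1 ]
  [ 0    0     0 ]
ρ1 := ρ1 − 3/2·ρ2
  [ 1  0  -2 ]
  [ 0  1  -1 ]
  [ 0  0   0 ]
Pivot columns are the columns containing a leading 1.

1, 2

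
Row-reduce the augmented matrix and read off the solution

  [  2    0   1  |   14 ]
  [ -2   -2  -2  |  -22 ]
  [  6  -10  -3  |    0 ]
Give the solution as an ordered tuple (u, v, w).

(6, 3, 2)

R1 -> 1/2·R1
R2 -> R2 + 2·R1
R3 -> R3 − 6·R1
R2 -> -1/2·R2
R3 -> R3 + 10·R2
R3 -> -1·R3
R2 -> R2 − 1/2·R3
R1 -> R1 − 1/2·R3
Reading off the last column: u = 6, v = 3, w = 2.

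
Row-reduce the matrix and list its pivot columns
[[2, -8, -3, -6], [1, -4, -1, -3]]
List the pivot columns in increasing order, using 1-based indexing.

1, 3

R1 ← 1/2·R1
  [ 1  -4  -3/2  -3 ]
  [ 1  -4    -1  -3 ]
R2 ← R2 − R1
  [ 1  -4  -3/2  -3 ]
  [ 0   0   1/2   0 ]
R2 ← 2·R2
  [ 1  -4  -3/2  -3 ]
  [ 0   0     1   0 ]
R1 ← R1 + 3/2·R2
  [ 1  -4  0  -3 ]
  [ 0   0  1   0 ]
Pivot columns are the columns containing a leading 1.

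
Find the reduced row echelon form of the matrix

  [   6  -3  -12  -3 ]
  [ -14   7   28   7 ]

[[1, -1/2, -2, -1/2], [0, 0, 0, 0]]

R1 → 1/6·R1
  [   1  -1/2  -2  -1/2 ]
  [ -14     7  28     7 ]
R2 → R2 + 14·R1
  [ 1  -1/2  -2  -1/2 ]
  [ 0     0   0     0 ]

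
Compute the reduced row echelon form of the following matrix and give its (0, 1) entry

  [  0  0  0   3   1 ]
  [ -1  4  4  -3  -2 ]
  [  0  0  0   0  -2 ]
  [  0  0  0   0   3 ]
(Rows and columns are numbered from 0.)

-4

Swap R1 and R2.
  [ -1  4  4  -3  -2 ]
  [  0  0  0   3   1 ]
  [  0  0  0   0  -2 ]
  [  0  0  0   0   3 ]
Multiply R1 by -1.
  [ 1  -4  -4  3   2 ]
  [ 0   0   0  3   1 ]
  [ 0   0   0  0  -2 ]
  [ 0   0   0  0   3 ]
Multiply R2 by 1/3.
  [ 1  -4  -4  3    2 ]
  [ 0   0   0  1  1/3 ]
  [ 0   0   0  0   -2 ]
  [ 0   0   0  0    3 ]
Multiply R3 by -1/2.
  [ 1  -4  -4  3    2 ]
  [ 0   0   0  1  1/3 ]
  [ 0   0   0  0    1 ]
  [ 0   0   0  0    3 ]
Subtract 3 times R3 from R4.
  [ 1  -4  -4  3    2 ]
  [ 0   0   0  1  1/3 ]
  [ 0   0   0  0    1 ]
  [ 0   0   0  0    0 ]
Subtract 1/3 times R3 from R2.
  [ 1  -4  -4  3  2 ]
  [ 0   0   0  1  0 ]
  [ 0   0   0  0  1 ]
  [ 0   0   0  0  0 ]
Subtract 2 times R3 from R1.
  [ 1  -4  -4  3  0 ]
  [ 0   0   0  1  0 ]
  [ 0   0   0  0  1 ]
  [ 0   0   0  0  0 ]
Subtract 3 times R2 from R1.
  [ 1  -4  -4  0  0 ]
  [ 0   0   0  1  0 ]
  [ 0   0   0  0  1 ]
  [ 0   0   0  0  0 ]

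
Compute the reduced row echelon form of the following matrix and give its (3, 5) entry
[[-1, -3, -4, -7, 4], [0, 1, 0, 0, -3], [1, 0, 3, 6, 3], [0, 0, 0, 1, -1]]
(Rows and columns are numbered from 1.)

ρ1 ← -1·ρ1
  [ 1  3  4  7  -4 ]
  [ 0  1  0  0  -3 ]
  [ 1  0  3  6   3 ]
  [ 0  0  0  1  -1 ]
ρ3 ← ρ3 − ρ1
  [ 1   3   4   7  -4 ]
  [ 0   1   0   0  -3 ]
  [ 0  -3  -1  -1   7 ]
  [ 0   0   0   1  -1 ]
ρ3 ← ρ3 + 3·ρ2
  [ 1  3   4   7  -4 ]
  [ 0  1   0   0  -3 ]
  [ 0  0  -1  -1  -2 ]
  [ 0  0   0   1  -1 ]
ρ3 ← -1·ρ3
  [ 1  3  4  7  -4 ]
  [ 0  1  0  0  -3 ]
  [ 0  0  1  1   2 ]
  [ 0  0  0  1  -1 ]
ρ3 ← ρ3 − ρ4
  [ 1  3  4  7  -4 ]
  [ 0  1  0  0  -3 ]
  [ 0  0  1  0   3 ]
  [ 0  0  0  1  -1 ]
ρ1 ← ρ1 − 7·ρ4
  [ 1  3  4  0   3 ]
  [ 0  1  0  0  -3 ]
  [ 0  0  1  0   3 ]
  [ 0  0  0  1  -1 ]
ρ1 ← ρ1 − 4·ρ3
  [ 1  3  0  0  -9 ]
  [ 0  1  0  0  -3 ]
  [ 0  0  1  0   3 ]
  [ 0  0  0  1  -1 ]
ρ1 ← ρ1 − 3·ρ2
  [ 1  0  0  0   0 ]
  [ 0  1  0  0  -3 ]
  [ 0  0  1  0   3 ]
  [ 0  0  0  1  -1 ]

3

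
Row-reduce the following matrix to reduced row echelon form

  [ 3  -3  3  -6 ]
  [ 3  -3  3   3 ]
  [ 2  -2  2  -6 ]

R1 ← 1/3·R1
  [ 1  -1  1  -2 ]
  [ 3  -3  3   3 ]
  [ 2  -2  2  -6 ]
R2 ← R2 − 3·R1
  [ 1  -1  1  -2 ]
  [ 0   0  0   9 ]
  [ 2  -2  2  -6 ]
R3 ← R3 − 2·R1
  [ 1  -1  1  -2 ]
  [ 0   0  0   9 ]
  [ 0   0  0  -2 ]
R2 ← 1/9·R2
  [ 1  -1  1  -2 ]
  [ 0   0  0   1 ]
  [ 0   0  0  -2 ]
R3 ← R3 + 2·R2
  [ 1  -1  1  -2 ]
  [ 0   0  0   1 ]
  [ 0   0  0   0 ]
R1 ← R1 + 2·R2
  [ 1  -1  1  0 ]
  [ 0   0  0  1 ]
  [ 0   0  0  0 ]

[[1, -1, 1, 0], [0, 0, 0, 1], [0, 0, 0, 0]]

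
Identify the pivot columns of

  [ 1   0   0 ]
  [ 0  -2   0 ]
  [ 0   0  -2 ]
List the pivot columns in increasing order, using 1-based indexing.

1, 2, 3

r2 := -1/2·r2
r3 := -1/2·r3
Pivot columns are the columns containing a leading 1.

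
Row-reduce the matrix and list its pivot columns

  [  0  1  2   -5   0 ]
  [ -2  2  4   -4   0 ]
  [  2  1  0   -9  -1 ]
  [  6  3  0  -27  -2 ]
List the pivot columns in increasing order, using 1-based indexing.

R1 <=> R2
  [ -2  2  4   -4   0 ]
  [  0  1  2   -5   0 ]
  [  2  1  0   -9  -1 ]
  [  6  3  0  -27  -2 ]
R1 -> -1/2·R1
  [ 1  -1  -2    2   0 ]
  [ 0   1   2   -5   0 ]
  [ 2   1   0   -9  -1 ]
  [ 6   3   0  -27  -2 ]
R3 -> R3 − 2·R1
  [ 1  -1  -2    2   0 ]
  [ 0   1   2   -5   0 ]
  [ 0   3   4  -13  -1 ]
  [ 6   3   0  -27  -2 ]
R4 -> R4 − 6·R1
  [ 1  -1  -2    2   0 ]
  [ 0   1   2   -5   0 ]
  [ 0   3   4  -13  -1 ]
  [ 0   9  12  -39  -2 ]
R3 -> R3 − 3·R2
  [ 1  -1  -2    2   0 ]
  [ 0   1   2   -5   0 ]
  [ 0   0  -2    2  -1 ]
  [ 0   9  12  -39  -2 ]
R4 -> R4 − 9·R2
  [ 1  -1  -2   2   0 ]
  [ 0   1   2  -5   0 ]
  [ 0   0  -2   2  -1 ]
  [ 0   0  -6   6  -2 ]
R3 -> -1/2·R3
  [ 1  -1  -2   2    0 ]
  [ 0   1   2  -5    0 ]
  [ 0   0   1  -1  1/2 ]
  [ 0   0  -6   6   -2 ]
R4 -> R4 + 6·R3
  [ 1  -1  -2   2    0 ]
  [ 0   1   2  -5    0 ]
  [ 0   0   1  -1  1/2 ]
  [ 0   0   0   0    1 ]
R3 -> R3 − 1/2·R4
  [ 1  -1  -2   2  0 ]
  [ 0   1   2  -5  0 ]
  [ 0   0   1  -1  0 ]
  [ 0   0   0   0  1 ]
R2 -> R2 − 2·R3
  [ 1  -1  -2   2  0 ]
  [ 0   1   0  -3  0 ]
  [ 0   0   1  -1  0 ]
  [ 0   0   0   0  1 ]
R1 -> R1 + 2·R3
  [ 1  -1  0   0  0 ]
  [ 0   1  0  -3  0 ]
  [ 0   0  1  -1  0 ]
  [ 0   0  0   0  1 ]
R1 -> R1 + R2
  [ 1  0  0  -3  0 ]
  [ 0  1  0  -3  0 ]
  [ 0  0  1  -1  0 ]
  [ 0  0  0   0  1 ]
Pivot columns are the columns containing a leading 1.

1, 2, 3, 5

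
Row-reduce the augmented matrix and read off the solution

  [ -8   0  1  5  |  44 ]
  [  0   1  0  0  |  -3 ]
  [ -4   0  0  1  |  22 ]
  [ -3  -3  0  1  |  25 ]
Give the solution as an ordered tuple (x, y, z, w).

(-6, -3, 6, -2)

R1 → -1/8·R1
  [  1   0  -1/8  -5/8  |  -11/2 ]
  [  0   1     0     0  |     -3 ]
  [ -4   0     0     1  |     22 ]
  [ -3  -3     0     1  |     25 ]
R3 → R3 + 4·R1
  [  1   0  -1/8  -5/8  |  -11/2 ]
  [  0   1     0     0  |     -3 ]
  [  0   0  -1/2  -3/2  |      0 ]
  [ -3  -3     0     1  |     25 ]
R4 → R4 + 3·R1
  [ 1   0  -1/8  -5/8  |  -11/2 ]
  [ 0   1     0     0  |     -3 ]
  [ 0   0  -1/2  -3/2  |      0 ]
  [ 0  -3  -3/8  -7/8  |   17/2 ]
R4 → R4 + 3·R2
  [ 1  0  -1/8  -5/8  |  -11/2 ]
  [ 0  1     0     0  |     -3 ]
  [ 0  0  -1/2  -3/2  |      0 ]
  [ 0  0  -3/8  -7/8  |   -1/2 ]
R3 → -2·R3
  [ 1  0  -1/8  -5/8  |  -11/2 ]
  [ 0  1     0     0  |     -3 ]
  [ 0  0     1     3  |      0 ]
  [ 0  0  -3/8  -7/8  |   -1/2 ]
R4 → R4 + 3/8·R3
  [ 1  0  -1/8  -5/8  |  -11/2 ]
  [ 0  1     0     0  |     -3 ]
  [ 0  0     1     3  |      0 ]
  [ 0  0     0   1/4  |   -1/2 ]
R4 → 4·R4
  [ 1  0  -1/8  -5/8  |  -11/2 ]
  [ 0  1     0     0  |     -3 ]
  [ 0  0     1     3  |      0 ]
  [ 0  0     0     1  |     -2 ]
R3 → R3 − 3·R4
  [ 1  0  -1/8  -5/8  |  -11/2 ]
  [ 0  1     0     0  |     -3 ]
  [ 0  0     1     0  |      6 ]
  [ 0  0     0     1  |     -2 ]
R1 → R1 + 5/8·R4
  [ 1  0  -1/8  0  |  -27/4 ]
  [ 0  1     0  0  |     -3 ]
  [ 0  0     1  0  |      6 ]
  [ 0  0     0  1  |     -2 ]
R1 → R1 + 1/8·R3
  [ 1  0  0  0  |  -6 ]
  [ 0  1  0  0  |  -3 ]
  [ 0  0  1  0  |   6 ]
  [ 0  0  0  1  |  -2 ]
Reading off the last column: x = -6, y = -3, z = 6, w = -2.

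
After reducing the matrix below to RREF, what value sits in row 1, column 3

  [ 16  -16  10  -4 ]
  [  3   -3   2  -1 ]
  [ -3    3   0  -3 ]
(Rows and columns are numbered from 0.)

Multiply r1 by 1/16.
Subtract 3 times r1 from r2.
Add 3 times r1 to r3.
Multiply r2 by 8.
Subtract 15/8 times r2 from r3.
Subtract 5/8 times r2 from r1.

-2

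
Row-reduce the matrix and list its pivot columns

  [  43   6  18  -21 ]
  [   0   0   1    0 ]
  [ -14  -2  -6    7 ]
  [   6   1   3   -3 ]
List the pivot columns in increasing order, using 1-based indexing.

1, 2, 3, 4

R1 → 1/43·R1
  [   1  6/43  18/43  -21/43 ]
  [   0     0      1       0 ]
  [ -14    -2     -6       7 ]
  [   6     1      3      -3 ]
R3 → R3 + 14·R1
  [ 1   6/43  18/43  -21/43 ]
  [ 0      0      1       0 ]
  [ 0  -2/43  -6/43    7/43 ]
  [ 6      1      3      -3 ]
R4 → R4 − 6·R1
  [ 1   6/43  18/43  -21/43 ]
  [ 0      0      1       0 ]
  [ 0  -2/43  -6/43    7/43 ]
  [ 0   7/43  21/43   -3/43 ]
R2 <=> R3
  [ 1   6/43  18/43  -21/43 ]
  [ 0  -2/43  -6/43    7/43 ]
  [ 0      0      1       0 ]
  [ 0   7/43  21/43   -3/43 ]
R2 → -43/2·R2
  [ 1  6/43  18/43  -21/43 ]
  [ 0     1      3    -7/2 ]
  [ 0     0      1       0 ]
  [ 0  7/43  21/43   -3/43 ]
R4 → R4 − 7/43·R2
  [ 1  6/43  18/43  -21/43 ]
  [ 0     1      3    -7/2 ]
  [ 0     0      1       0 ]
  [ 0     0      0     1/2 ]
R4 → 2·R4
  [ 1  6/43  18/43  -21/43 ]
  [ 0     1      3    -7/2 ]
  [ 0     0      1       0 ]
  [ 0     0      0       1 ]
R2 → R2 + 7/2·R4
  [ 1  6/43  18/43  -21/43 ]
  [ 0     1      3       0 ]
  [ 0     0      1       0 ]
  [ 0     0      0       1 ]
R1 → R1 + 21/43·R4
  [ 1  6/43  18/43  0 ]
  [ 0     1      3  0 ]
  [ 0     0      1  0 ]
  [ 0     0      0  1 ]
R2 → R2 − 3·R3
  [ 1  6/43  18/43  0 ]
  [ 0     1      0  0 ]
  [ 0     0      1  0 ]
  [ 0     0      0  1 ]
R1 → R1 − 18/43·R3
  [ 1  6/43  0  0 ]
  [ 0     1  0  0 ]
  [ 0     0  1  0 ]
  [ 0     0  0  1 ]
R1 → R1 − 6/43·R2
  [ 1  0  0  0 ]
  [ 0  1  0  0 ]
  [ 0  0  1  0 ]
  [ 0  0  0  1 ]
Pivot columns are the columns containing a leading 1.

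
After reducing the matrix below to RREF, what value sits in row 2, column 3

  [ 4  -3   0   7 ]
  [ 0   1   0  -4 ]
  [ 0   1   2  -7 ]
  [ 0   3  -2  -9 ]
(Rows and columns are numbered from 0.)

R1 ← 1/4·R1
R3 ← R3 − R2
R4 ← R4 − 3·R2
R3 ← 1/2·R3
R4 ← R4 + 2·R3
R1 ← R1 + 3/4·R2

-3/2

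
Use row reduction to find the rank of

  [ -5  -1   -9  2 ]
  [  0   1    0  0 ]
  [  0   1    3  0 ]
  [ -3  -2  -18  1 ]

R1 → -1/5·R1
  [  1  1/5  9/5  -2/5 ]
  [  0    1    0     0 ]
  [  0    1    3     0 ]
  [ -3   -2  -18     1 ]
R4 → R4 + 3·R1
  [ 1   1/5    9/5  -2/5 ]
  [ 0     1      0     0 ]
  [ 0     1      3     0 ]
  [ 0  -7/5  -63/5  -1/5 ]
R3 → R3 − R2
  [ 1   1/5    9/5  -2/5 ]
  [ 0     1      0     0 ]
  [ 0     0      3     0 ]
  [ 0  -7/5  -63/5  -1/5 ]
R4 → R4 + 7/5·R2
  [ 1  1/5    9/5  -2/5 ]
  [ 0    1      0     0 ]
  [ 0    0      3     0 ]
  [ 0    0  -63/5  -1/5 ]
R3 → 1/3·R3
  [ 1  1/5    9/5  -2/5 ]
  [ 0    1      0     0 ]
  [ 0    0      1     0 ]
  [ 0    0  -63/5  -1/5 ]
R4 → R4 + 63/5·R3
  [ 1  1/5  9/5  -2/5 ]
  [ 0    1    0     0 ]
  [ 0    0    1     0 ]
  [ 0    0    0  -1/5 ]
R4 → -5·R4
  [ 1  1/5  9/5  -2/5 ]
  [ 0    1    0     0 ]
  [ 0    0    1     0 ]
  [ 0    0    0     1 ]
R1 → R1 + 2/5·R4
  [ 1  1/5  9/5  0 ]
  [ 0    1    0  0 ]
  [ 0    0    1  0 ]
  [ 0    0    0  1 ]
R1 → R1 − 9/5·R3
  [ 1  1/5  0  0 ]
  [ 0    1  0  0 ]
  [ 0    0  1  0 ]
  [ 0    0  0  1 ]
R1 → R1 − 1/5·R2
  [ 1  0  0  0 ]
  [ 0  1  0  0 ]
  [ 0  0  1  0 ]
  [ 0  0  0  1 ]
The reduced form has 4 nonzero rows.

rank = 4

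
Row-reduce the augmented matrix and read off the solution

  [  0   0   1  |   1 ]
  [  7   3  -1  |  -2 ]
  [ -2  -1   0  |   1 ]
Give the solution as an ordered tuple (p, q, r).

R1 <=> R2
R1 -> 1/7·R1
R3 -> R3 + 2·R1
R2 <=> R3
R2 -> -7·R2
R2 -> R2 − 2·R3
R1 -> R1 + 1/7·R3
R1 -> R1 − 3/7·R2
Reading off the last column: p = 2, q = -5, r = 1.

(2, -5, 1)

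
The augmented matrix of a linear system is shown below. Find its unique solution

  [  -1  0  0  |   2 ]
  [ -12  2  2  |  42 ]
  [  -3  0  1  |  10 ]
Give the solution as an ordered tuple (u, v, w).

Multiply R1 by -1.
  [   1  0  0  |  -2 ]
  [ -12  2  2  |  42 ]
  [  -3  0  1  |  10 ]
Add 12 times R1 to R2.
  [  1  0  0  |  -2 ]
  [  0  2  2  |  18 ]
  [ -3  0  1  |  10 ]
Add 3 times R1 to R3.
  [ 1  0  0  |  -2 ]
  [ 0  2  2  |  18 ]
  [ 0  0  1  |   4 ]
Multiply R2 by 1/2.
  [ 1  0  0  |  -2 ]
  [ 0  1  1  |   9 ]
  [ 0  0  1  |   4 ]
Subtract R3 from R2.
  [ 1  0  0  |  -2 ]
  [ 0  1  0  |   5 ]
  [ 0  0  1  |   4 ]
Reading off the last column: u = -2, v = 5, w = 4.

(-2, 5, 4)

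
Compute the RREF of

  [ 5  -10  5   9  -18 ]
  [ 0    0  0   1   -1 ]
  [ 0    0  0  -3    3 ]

[[1, -2, 1, 0, -9/5], [0, 0, 0, 1, -1], [0, 0, 0, 0, 0]]

R1 → 1/5·R1
  [ 1  -2  1  9/5  -18/5 ]
  [ 0   0  0    1     -1 ]
  [ 0   0  0   -3      3 ]
R3 → R3 + 3·R2
  [ 1  -2  1  9/5  -18/5 ]
  [ 0   0  0    1     -1 ]
  [ 0   0  0    0      0 ]
R1 → R1 − 9/5·R2
  [ 1  -2  1  0  -9/5 ]
  [ 0   0  0  1    -1 ]
  [ 0   0  0  0     0 ]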